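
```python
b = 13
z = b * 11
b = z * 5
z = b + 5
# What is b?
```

Trace:
`b = 13` → b = 13
`z = b * 11` → z = 143
`b = z * 5` → b = 715
`z = b + 5` → z = 720
So b = 715

Answer: 715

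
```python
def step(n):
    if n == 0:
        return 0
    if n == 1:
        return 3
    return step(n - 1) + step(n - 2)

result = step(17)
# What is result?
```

Build up from base cases: step(0)=0, step(1)=3, step(2)=3, step(3)=6, step(4)=9, step(5)=15, step(6)=24, ..., step(17)=4791

Answer: 4791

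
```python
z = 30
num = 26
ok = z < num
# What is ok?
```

Trace:
`z = 30` → z = 30
`num = 26` → num = 26
`ok = z < num` → ok = False
So ok = False

Answer: False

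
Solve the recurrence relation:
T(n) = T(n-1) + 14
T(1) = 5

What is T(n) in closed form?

Unrolling: T(n) = T(1) + 14·(n-1) = 5 + 14(n-1) = 14n - 9.

Answer: T(n) = 14n - 9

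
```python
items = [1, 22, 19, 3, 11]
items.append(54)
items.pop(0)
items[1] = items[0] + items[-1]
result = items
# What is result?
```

Trace:
`items = [1, 22, 19, 3, 11]` → items = [1, 22, 19, 3, 11]
`items.append(54)` → items = [1, 22, 19, 3, 11, 54]
`items.pop(0)` → items = [22, 19, 3, 11, 54]
`items[1] = items[0] + items[-1]` → items = [22, 76, 3, 11, 54]
`result = items` → result = [22, 76, 3, 11, 54]
So result = [22, 76, 3, 11, 54]

Answer: [22, 76, 3, 11, 54]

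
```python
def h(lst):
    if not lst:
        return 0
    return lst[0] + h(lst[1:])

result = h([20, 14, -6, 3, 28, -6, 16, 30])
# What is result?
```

20 + 14 + (-6) + 3 + 28 + (-6) + 16 + 30 + 0 = 99

Answer: 99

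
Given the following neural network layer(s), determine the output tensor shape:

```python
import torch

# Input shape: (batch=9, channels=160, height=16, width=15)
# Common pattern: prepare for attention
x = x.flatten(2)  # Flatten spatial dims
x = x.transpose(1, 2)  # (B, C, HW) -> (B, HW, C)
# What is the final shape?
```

Input: (9, 160, 16, 15) -> after flatten(2): (9, 160, 240) -> Output: (9, 240, 160)

Answer: (9, 240, 160)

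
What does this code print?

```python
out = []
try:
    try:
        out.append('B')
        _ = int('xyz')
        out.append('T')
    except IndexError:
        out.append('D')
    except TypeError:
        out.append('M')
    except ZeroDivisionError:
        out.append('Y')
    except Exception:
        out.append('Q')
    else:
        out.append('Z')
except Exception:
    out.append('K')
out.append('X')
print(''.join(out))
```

Execution trace: 'B' (inner try body) → 'Q' (inner except Exception) → 'X' (after the try/except). Output: BQX

Answer: BQX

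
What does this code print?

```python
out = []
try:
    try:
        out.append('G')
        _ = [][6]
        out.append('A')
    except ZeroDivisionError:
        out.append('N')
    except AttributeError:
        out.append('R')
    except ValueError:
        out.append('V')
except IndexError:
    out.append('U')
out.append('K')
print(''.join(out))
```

Execution trace: 'G' (try body) → 'U' (outer except IndexError) → 'K' (after the try/except). Output: GUK

Answer: GUK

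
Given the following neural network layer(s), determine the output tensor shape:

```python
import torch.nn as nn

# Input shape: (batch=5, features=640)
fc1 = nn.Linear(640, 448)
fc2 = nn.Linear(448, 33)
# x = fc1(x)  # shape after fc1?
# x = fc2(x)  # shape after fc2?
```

Input: (5, 640) -> after fc1: (5, 448) -> Output: (5, 33)

Answer: (5, 33)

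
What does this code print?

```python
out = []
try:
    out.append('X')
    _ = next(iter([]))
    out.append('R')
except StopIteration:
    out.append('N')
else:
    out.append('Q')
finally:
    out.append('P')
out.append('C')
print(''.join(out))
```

Execution trace: 'X' (try body) → 'N' (except StopIteration) → 'P' (finally) → 'C' (after the try/except). Output: XNPC

Answer: XNPC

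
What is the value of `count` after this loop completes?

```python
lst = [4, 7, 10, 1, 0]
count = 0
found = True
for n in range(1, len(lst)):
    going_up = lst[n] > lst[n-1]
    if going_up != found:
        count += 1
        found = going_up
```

Count direction changes in [4, 7, 10, 1, 0]
`count` takes the values: 0 → 1

Answer: 1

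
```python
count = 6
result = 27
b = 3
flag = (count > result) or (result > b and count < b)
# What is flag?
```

Trace:
`count = 6` → count = 6
`result = 27` → result = 27
`b = 3` → b = 3
`flag = (count > result) or (result > b and count < b)` → flag = False
So flag = False

Answer: False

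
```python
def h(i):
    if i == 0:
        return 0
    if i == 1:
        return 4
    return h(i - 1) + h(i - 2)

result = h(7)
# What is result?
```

Build up from base cases: h(0)=0, h(1)=4, h(2)=4, h(3)=8, h(4)=12, h(5)=20, h(6)=32, ..., h(7)=52

Answer: 52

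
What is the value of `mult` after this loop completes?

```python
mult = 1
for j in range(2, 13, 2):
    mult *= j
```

Product of even numbers 2 to 12
`mult` takes the values: 1 → 2 → 8 → 48 → 384 → 3840 → 46080

Answer: 46080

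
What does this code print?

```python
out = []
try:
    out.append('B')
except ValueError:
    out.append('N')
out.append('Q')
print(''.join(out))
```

Execution trace: 'B' (try body, no exception) → 'Q' (after the try/except). Output: BQ

Answer: BQ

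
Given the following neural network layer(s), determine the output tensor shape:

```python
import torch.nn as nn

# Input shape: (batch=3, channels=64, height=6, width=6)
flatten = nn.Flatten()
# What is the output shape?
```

Input: (3, 64, 6, 6) -> Output: (3, 2304)

Answer: (3, 2304)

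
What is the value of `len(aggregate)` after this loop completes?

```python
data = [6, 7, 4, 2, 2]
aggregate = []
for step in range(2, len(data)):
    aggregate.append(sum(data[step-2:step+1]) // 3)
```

Number of 3-element averages
`aggregate` takes the values: [] → [5] → [5, 4] → [5, 4, 2]
So `len(aggregate)` = 3

Answer: 3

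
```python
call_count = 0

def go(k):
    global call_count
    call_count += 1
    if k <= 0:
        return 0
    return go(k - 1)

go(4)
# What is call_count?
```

Linear recursion stepping by 1: 5 calls from k=4 down to ≤0.

Answer: 5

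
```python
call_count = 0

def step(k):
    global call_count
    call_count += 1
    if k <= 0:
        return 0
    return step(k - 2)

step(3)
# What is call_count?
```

Linear recursion stepping by 2: 3 calls from k=3 down to ≤0.

Answer: 3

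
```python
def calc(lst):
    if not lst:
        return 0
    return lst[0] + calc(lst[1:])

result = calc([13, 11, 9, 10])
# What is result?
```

13 + 11 + 9 + 10 + 0 = 43

Answer: 43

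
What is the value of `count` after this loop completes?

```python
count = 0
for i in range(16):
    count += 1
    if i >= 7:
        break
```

Loop breaks when i reaches 7, count is 8
`count` takes the values: 0 → 1 → 2 → 3 → 4 → 5 → 6 → 7 → 8

Answer: 8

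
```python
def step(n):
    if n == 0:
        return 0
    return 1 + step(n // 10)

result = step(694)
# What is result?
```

Count of digits of 694: 3

Answer: 3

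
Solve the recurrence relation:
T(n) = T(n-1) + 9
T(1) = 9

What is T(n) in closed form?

Unrolling: T(n) = T(1) + 9·(n-1) = 9 + 9(n-1) = 9n.

Answer: T(n) = 9n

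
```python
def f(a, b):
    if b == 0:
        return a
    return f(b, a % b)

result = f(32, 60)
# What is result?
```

f(32, 60) -> f(60, 32) -> f(32, 28) -> f(28, 4) -> f(4, 0) -> 4

Answer: 4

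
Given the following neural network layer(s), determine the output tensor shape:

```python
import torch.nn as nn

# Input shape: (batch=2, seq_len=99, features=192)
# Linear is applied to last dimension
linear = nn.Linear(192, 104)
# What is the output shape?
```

Input: (2, 99, 192) -> Output: (2, 99, 104)

Answer: (2, 99, 104)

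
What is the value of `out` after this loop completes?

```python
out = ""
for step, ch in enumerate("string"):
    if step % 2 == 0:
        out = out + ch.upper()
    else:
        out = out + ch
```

Uppercase even positions in 'string'
`out` takes the values: "" → "S" → "St" → "StR" → "StRi" → "StRiN" → "StRiNg"

Answer: "StRiNg"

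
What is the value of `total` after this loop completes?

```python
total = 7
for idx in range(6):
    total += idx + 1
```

Start at 7, add 1 to 6 = 28
`total` takes the values: 7 → 8 → 10 → 13 → 17 → 22 → 28

Answer: 28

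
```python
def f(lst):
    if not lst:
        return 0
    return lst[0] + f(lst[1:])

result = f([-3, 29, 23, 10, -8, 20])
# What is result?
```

(-3) + 29 + 23 + 10 + (-8) + 20 + 0 = 71

Answer: 71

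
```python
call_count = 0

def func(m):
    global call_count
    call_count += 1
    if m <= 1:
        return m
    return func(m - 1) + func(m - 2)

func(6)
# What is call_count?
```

Calls(m) = 1 + Calls(m-1) + Calls(m-2); Calls(0)=Calls(1)=1. For m=6 this gives 25.

Answer: 25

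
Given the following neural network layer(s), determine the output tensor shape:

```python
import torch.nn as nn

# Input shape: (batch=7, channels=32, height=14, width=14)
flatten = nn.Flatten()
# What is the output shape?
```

Input: (7, 32, 14, 14) -> Output: (7, 6272)

Answer: (7, 6272)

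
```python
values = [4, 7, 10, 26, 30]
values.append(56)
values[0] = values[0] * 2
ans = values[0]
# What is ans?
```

Trace:
`values = [4, 7, 10, 26, 30]` → values = [4, 7, 10, 26, 30]
`values.append(56)` → values = [4, 7, 10, 26, 30, 56]
`values[0] = values[0] * 2` → values = [8, 7, 10, 26, 30, 56]
`ans = values[0]` → ans = 8
So ans = 8

Answer: 8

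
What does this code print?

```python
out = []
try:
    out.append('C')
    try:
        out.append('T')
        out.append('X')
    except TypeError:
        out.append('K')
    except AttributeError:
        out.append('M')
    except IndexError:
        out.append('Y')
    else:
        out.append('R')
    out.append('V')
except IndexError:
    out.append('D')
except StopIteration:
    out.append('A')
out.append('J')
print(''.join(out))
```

Execution trace: 'C' (try body) → 'T' (inner try body) → 'X' (inner try body, no exception) → 'R' (inner else) → 'V' (try body, no exception) → 'J' (after the try/except). Output: CTXRVJ

Answer: CTXRVJ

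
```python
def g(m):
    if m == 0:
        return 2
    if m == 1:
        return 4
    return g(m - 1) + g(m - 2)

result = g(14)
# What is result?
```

Build up from base cases: g(0)=2, g(1)=4, g(2)=6, g(3)=10, g(4)=16, g(5)=26, g(6)=42, ..., g(14)=1974

Answer: 1974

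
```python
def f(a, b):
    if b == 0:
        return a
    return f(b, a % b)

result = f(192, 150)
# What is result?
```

f(192, 150) -> f(150, 42) -> f(42, 24) -> f(24, 18) -> f(18, 6) -> f(6, 0) -> 6

Answer: 6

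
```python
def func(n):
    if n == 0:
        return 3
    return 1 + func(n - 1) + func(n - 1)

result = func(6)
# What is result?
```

func(n) = 1 + 2·func(n-1), func(0)=3. Closed form: (3+1)·2^6 - 1 = 255.

Answer: 255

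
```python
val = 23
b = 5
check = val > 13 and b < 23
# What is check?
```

Trace:
`val = 23` → val = 23
`b = 5` → b = 5
`check = val > 13 and b < 23` → check = True
So check = True

Answer: True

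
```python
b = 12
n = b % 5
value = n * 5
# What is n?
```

Trace:
`b = 12` → b = 12
`n = b % 5` → n = 2
`value = n * 5` → value = 10
So n = 2

Answer: 2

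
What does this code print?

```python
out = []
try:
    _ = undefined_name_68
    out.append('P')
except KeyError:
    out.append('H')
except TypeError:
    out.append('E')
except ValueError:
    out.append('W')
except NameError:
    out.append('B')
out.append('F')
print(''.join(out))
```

Execution trace: 'B' (except NameError) → 'F' (after the try/except). Output: BF

Answer: BF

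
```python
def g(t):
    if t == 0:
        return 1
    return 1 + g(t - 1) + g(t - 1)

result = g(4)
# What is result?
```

g(t) = 1 + 2·g(t-1), g(0)=1. Closed form: (1+1)·2^4 - 1 = 31.

Answer: 31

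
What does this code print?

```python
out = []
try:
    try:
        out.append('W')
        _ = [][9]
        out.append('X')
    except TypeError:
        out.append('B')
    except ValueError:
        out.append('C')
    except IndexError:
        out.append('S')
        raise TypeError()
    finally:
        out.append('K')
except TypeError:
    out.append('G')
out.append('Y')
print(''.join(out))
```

Execution trace: 'W' (try body) → 'S' (except IndexError) → 'K' (finally) → 'G' (outer except TypeError) → 'Y' (after the try/except). Output: WSKGY

Answer: WSKGY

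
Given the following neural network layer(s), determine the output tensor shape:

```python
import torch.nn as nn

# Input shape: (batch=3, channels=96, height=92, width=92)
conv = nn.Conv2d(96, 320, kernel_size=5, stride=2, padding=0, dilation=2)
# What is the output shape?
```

Input: (3, 96, 92, 92) -> Output: (3, 320, 42, 42)

Answer: (3, 320, 42, 42)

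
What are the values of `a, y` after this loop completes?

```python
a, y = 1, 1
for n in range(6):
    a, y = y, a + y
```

Fibonacci: after 6 iterations
`a, y` takes the values: (1, 1) → (1, 2) → (2, 3) → (3, 5) → (5, 8) → (8, 13) → (13, 21)

Answer: 13, 21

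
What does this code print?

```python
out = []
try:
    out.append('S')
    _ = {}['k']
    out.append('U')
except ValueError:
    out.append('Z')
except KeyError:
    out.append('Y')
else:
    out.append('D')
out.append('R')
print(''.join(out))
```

Execution trace: 'S' (try body) → 'Y' (except KeyError) → 'R' (after the try/except). Output: SYR

Answer: SYR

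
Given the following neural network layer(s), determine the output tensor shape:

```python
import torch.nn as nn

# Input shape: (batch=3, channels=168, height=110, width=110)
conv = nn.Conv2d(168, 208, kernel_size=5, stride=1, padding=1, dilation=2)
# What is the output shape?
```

Input: (3, 168, 110, 110) -> Output: (3, 208, 104, 104)

Answer: (3, 208, 104, 104)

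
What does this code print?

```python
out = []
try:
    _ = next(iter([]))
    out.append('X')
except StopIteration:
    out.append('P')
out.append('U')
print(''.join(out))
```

Execution trace: 'P' (except StopIteration) → 'U' (after the try/except). Output: PU

Answer: PU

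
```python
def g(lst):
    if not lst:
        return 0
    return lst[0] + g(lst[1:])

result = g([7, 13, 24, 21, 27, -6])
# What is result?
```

7 + 13 + 24 + 21 + 27 + (-6) + 0 = 86

Answer: 86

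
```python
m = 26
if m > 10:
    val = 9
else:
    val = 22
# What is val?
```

Trace:
`m = 26` → m = 26
`if m > 10: ...` → m > 10 is True → val = 9
So val = 9

Answer: 9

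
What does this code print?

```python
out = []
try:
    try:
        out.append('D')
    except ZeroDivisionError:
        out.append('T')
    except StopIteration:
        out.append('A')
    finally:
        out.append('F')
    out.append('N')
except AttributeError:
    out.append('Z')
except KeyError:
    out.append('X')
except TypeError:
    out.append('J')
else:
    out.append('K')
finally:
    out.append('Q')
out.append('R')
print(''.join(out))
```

Execution trace: 'D' (inner try body, no exception) → 'F' (inner finally) → 'N' (try body, no exception) → 'K' (else) → 'Q' (finally) → 'R' (after the try/except). Output: DFNKQR

Answer: DFNKQR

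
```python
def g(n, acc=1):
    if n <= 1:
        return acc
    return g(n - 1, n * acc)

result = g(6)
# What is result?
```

Accumulator trace (n, acc): (6, 1) -> (5, 6) -> (4, 30) -> (3, 120) -> (2, 360) -> (1, 720) -> return 720

Answer: 720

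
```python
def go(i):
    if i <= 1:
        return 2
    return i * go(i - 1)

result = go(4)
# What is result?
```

go(4) = 4 * 3 * 2 * 2 = 48

Answer: 48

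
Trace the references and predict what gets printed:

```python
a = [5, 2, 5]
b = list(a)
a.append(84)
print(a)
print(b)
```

Key concept: list() constructor creates copy.
Step by step:
`a = [5, 2, 5]` → a = [5, 2, 5]
`b = list(a)` → b = [5, 2, 5]
`a.append(84)` → a = [5, 2, 5, 84]
`print(a)` → prints [5, 2, 5, 84]
`print(b)` → prints [5, 2, 5]

Answer:
[5, 2, 5, 84]
[5, 2, 5]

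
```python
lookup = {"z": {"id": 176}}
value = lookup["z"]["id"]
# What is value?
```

Trace:
`lookup = {"z": {"id": 176}}` → lookup = {'z': {'id': 176}}
`value = lookup["z"]["id"]` → value = 176
So value = 176

Answer: 176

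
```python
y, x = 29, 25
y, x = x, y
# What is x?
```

Trace:
`y, x = 29, 25` → y = 29; x = 25
`y, x = x, y` → y = 25; x = 29
So x = 29

Answer: 29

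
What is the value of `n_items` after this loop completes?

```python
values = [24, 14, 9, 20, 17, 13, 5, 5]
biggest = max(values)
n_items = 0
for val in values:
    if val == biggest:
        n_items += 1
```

Count of max value 24 in [24, 14, 9, 20, 17, 13, 5, 5]
`n_items` takes the values: 0 → 1

Answer: 1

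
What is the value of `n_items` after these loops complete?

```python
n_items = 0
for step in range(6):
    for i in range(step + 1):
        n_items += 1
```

Triangle: 1 + 2 + ... + 6
`n_items` takes the values: 0 → 1 → 2 → 3 → 4 → 5 → 6 → 7 → 8 → 9 → 10 → 11 → 12 → 13 → 14 → 15 → 16 → 17 → 18 → 19 → 20 → 21

Answer: 21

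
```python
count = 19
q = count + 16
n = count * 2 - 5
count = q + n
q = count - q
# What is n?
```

Trace:
`count = 19` → count = 19
`q = count + 16` → q = 35
`n = count * 2 - 5` → n = 33
`count = q + n` → count = 68
`q = count - q` → q = 33
So n = 33

Answer: 33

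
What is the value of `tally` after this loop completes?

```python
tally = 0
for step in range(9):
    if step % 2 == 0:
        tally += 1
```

Count numbers divisible by 2 in range(9)
`tally` takes the values: 0 → 1 → 2 → 3 → 4 → 5

Answer: 5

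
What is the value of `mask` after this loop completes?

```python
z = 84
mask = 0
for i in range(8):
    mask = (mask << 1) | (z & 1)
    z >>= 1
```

Reverse lowest 8 bits of 84
`mask` takes the values: 0 → 1 → 2 → 5 → 10 → 21 → 42

Answer: 42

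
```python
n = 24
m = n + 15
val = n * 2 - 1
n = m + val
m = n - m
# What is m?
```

Trace:
`n = 24` → n = 24
`m = n + 15` → m = 39
`val = n * 2 - 1` → val = 47
`n = m + val` → n = 86
`m = n - m` → m = 47
So m = 47

Answer: 47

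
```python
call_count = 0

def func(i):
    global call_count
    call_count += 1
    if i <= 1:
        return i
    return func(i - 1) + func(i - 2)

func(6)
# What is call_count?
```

Calls(i) = 1 + Calls(i-1) + Calls(i-2); Calls(0)=Calls(1)=1. For i=6 this gives 25.

Answer: 25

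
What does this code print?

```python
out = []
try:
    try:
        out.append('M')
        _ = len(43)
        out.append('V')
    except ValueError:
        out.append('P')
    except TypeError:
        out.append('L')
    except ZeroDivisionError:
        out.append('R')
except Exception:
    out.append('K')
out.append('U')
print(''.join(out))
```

Execution trace: 'M' (inner try body) → 'L' (inner except TypeError) → 'U' (after the try/except). Output: MLU

Answer: MLU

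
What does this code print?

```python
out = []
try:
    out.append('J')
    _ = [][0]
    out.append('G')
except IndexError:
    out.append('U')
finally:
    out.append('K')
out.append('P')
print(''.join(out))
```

Execution trace: 'J' (try body) → 'U' (except IndexError) → 'K' (finally) → 'P' (after the try/except). Output: JUKP

Answer: JUKP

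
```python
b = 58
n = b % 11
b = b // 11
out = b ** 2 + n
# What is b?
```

Trace:
`b = 58` → b = 58
`n = b % 11` → n = 3
`b = b // 11` → b = 5
`out = b ** 2 + n` → out = 28
So b = 5

Answer: 5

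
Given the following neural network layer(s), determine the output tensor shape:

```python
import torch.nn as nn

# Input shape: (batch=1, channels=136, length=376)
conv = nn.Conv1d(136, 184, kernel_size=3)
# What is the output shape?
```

Input: (1, 136, 376) -> Output: (1, 184, 374)

Answer: (1, 184, 374)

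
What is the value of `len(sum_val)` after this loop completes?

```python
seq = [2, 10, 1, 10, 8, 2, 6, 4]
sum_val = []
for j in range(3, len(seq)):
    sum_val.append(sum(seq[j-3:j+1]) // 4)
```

Number of 4-element averages
`sum_val` takes the values: [] → [5] → [5, 7] → [5, 7, 5] → [5, 7, 5, 6] → [5, 7, 5, 6, 5]
So `len(sum_val)` = 5

Answer: 5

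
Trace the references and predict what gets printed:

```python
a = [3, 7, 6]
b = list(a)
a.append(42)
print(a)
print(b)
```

Key concept: list() constructor creates copy.
Step by step:
`a = [3, 7, 6]` → a = [3, 7, 6]
`b = list(a)` → b = [3, 7, 6]
`a.append(42)` → a = [3, 7, 6, 42]
`print(a)` → prints [3, 7, 6, 42]
`print(b)` → prints [3, 7, 6]

Answer:
[3, 7, 6, 42]
[3, 7, 6]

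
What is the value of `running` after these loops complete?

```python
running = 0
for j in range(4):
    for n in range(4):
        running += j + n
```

Sum of all j+n for j,n in 4x4
`running` takes the values: 0 → 1 → 3 → 6 → 7 → 9 → 12 → 16 → 18 → 21 → 25 → 30 → 33 → 37 → 42 → 48

Answer: 48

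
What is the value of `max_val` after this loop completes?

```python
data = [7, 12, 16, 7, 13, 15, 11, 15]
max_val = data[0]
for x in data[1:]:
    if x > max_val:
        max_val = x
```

Maximum of [7, 12, 16, 7, 13, 15, 11, 15]
`max_val` takes the values: 7 → 12 → 16

Answer: 16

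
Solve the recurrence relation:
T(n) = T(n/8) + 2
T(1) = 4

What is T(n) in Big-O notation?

Each step divides n by 8 and adds 2. After log_8(n) steps we reach T(1)=4. So T(n) = 2·log_8(n) + 4 = O(log n).

Answer: O(log n)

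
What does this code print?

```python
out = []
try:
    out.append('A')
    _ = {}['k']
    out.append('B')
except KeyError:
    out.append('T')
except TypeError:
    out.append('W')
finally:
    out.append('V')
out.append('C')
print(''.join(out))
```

Execution trace: 'A' (try body) → 'T' (except KeyError) → 'V' (finally) → 'C' (after the try/except). Output: ATVC

Answer: ATVC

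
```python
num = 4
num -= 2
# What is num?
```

Trace:
`num = 4` → num = 4
`num -= 2` → num = 2
So num = 2

Answer: 2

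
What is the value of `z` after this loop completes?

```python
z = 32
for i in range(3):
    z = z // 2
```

Halve 3 times: 32 // 2^3 = 4
`z` takes the values: 32 → 16 → 8 → 4

Answer: 4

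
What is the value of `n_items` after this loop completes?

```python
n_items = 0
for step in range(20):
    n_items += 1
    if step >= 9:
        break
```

Loop breaks when step reaches 9, n_items is 10
`n_items` takes the values: 0 → 1 → 2 → 3 → 4 → 5 → 6 → 7 → 8 → 9 → 10

Answer: 10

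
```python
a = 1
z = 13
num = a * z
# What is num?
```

Trace:
`a = 1` → a = 1
`z = 13` → z = 13
`num = a * z` → num = 13
So num = 13

Answer: 13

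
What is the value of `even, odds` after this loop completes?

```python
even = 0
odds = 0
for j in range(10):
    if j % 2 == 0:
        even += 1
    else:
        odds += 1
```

Count evens and odds in range(10)
`even, odds` takes the values: (0, 0) → (1, 0) → (1, 1) → (2, 1) → (2, 2) → (3, 2) → (3, 3) → (4, 3) → (4, 4) → (5, 4) → (5, 5)

Answer: 5, 5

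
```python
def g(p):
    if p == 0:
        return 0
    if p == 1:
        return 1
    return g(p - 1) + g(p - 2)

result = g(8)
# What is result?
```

Build up from base cases: g(0)=0, g(1)=1, g(2)=1, g(3)=2, g(4)=3, g(5)=5, g(6)=8, ..., g(8)=21

Answer: 21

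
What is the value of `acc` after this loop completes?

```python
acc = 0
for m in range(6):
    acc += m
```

Sum of 0 to 5 = 15
`acc` takes the values: 0 → 1 → 3 → 6 → 10 → 15

Answer: 15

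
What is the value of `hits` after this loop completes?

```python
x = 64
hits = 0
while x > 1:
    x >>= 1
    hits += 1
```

Count right shifts until 1
`hits` takes the values: 0 → 1 → 2 → 3 → 4 → 5 → 6

Answer: 6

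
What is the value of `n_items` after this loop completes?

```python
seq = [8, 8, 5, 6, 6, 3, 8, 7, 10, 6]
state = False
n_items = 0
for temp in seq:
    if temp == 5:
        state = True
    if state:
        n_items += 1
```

Count elements after first 5 in [8, 8, 5, 6, 6, 3, 8, 7, 10, 6]
`n_items` takes the values: 0 → 1 → 2 → 3 → 4 → 5 → 6 → 7 → 8

Answer: 8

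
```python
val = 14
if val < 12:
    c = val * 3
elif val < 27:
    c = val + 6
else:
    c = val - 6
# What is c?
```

Trace:
`val = 14` → val = 14
`if val < 12: ...` → val < 12 is False, val < 27 is True → c = 20
So c = 20

Answer: 20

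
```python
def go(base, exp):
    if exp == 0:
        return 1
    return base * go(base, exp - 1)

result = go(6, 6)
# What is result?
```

go(6, 6) = 6 * 6 * 6 * 6 * 6 * 6 = 46656

Answer: 46656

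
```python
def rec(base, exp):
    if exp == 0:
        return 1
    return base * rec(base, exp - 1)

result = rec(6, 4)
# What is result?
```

rec(6, 4) = 6 * 6 * 6 * 6 = 1296

Answer: 1296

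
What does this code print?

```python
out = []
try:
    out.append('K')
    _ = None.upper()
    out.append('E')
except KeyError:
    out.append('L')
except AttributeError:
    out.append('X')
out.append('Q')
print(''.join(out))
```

Execution trace: 'K' (try body) → 'X' (except AttributeError) → 'Q' (after the try/except). Output: KXQ

Answer: KXQ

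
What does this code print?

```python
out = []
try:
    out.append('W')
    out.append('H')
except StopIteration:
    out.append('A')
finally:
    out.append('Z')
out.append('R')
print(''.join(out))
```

Execution trace: 'W' (try body) → 'H' (try body, no exception) → 'Z' (finally) → 'R' (after the try/except). Output: WHZR

Answer: WHZR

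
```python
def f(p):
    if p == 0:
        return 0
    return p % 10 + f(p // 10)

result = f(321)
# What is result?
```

Sum of digits of 321: 1 + 2 + 3 = 6

Answer: 6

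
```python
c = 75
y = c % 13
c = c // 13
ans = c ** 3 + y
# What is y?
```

Trace:
`c = 75` → c = 75
`y = c % 13` → y = 10
`c = c // 13` → c = 5
`ans = c ** 3 + y` → ans = 135
So y = 10

Answer: 10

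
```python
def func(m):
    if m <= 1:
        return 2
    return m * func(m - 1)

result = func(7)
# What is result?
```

func(7) = 7 * 6 * 5 * 4 * 3 * 2 * 2 = 10080

Answer: 10080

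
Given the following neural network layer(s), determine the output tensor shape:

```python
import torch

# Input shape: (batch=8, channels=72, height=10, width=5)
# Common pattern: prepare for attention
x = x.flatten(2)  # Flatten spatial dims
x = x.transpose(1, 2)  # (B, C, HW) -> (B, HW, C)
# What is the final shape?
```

Input: (8, 72, 10, 5) -> after flatten(2): (8, 72, 50) -> Output: (8, 50, 72)

Answer: (8, 50, 72)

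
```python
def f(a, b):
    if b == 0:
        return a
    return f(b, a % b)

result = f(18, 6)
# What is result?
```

f(18, 6) -> f(6, 0) -> 6

Answer: 6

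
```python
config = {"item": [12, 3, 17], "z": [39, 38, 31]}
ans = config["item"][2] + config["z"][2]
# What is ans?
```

Trace:
`config = {"item": [12, 3, 17], "z": [39, 38, 31]}` → config = {'item': [12, 3, 17], 'z': [39, 38, 31]}
`ans = config["item"][2] + config["z"][2]` → ans = 48
So ans = 48

Answer: 48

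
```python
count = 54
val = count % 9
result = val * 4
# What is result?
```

Trace:
`count = 54` → count = 54
`val = count % 9` → val = 0
`result = val * 4` → result = 0
So result = 0

Answer: 0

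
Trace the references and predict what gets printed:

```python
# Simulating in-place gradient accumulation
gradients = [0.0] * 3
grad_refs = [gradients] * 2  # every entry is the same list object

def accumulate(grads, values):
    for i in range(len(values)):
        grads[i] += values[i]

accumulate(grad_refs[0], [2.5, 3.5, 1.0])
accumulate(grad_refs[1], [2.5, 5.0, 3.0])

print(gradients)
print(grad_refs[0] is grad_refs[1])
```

Key concept: gradient accumulation aliasing.
Step by step:
`gradients = [0.0] * 3` → gradients = [0.0, 0.0, 0.0]
`grad_refs = [gradients] * 2` → grad_refs = [[0.0, 0.0, 0.0], [0.0, 0.0, 0.0]]
`accumulate(grad_refs[0], [2.5, 3.5, 1.0])` → gradients = [2.5, 3.5, 1.0]; grad_refs = [[2.5, 3.5, 1.0], [2.5, 3.5, 1.0]]
`accumulate(grad_refs[1], [2.5, 5.0, 3.0])` → gradients = [5.0, 8.5, 4.0]; grad_refs = [[5.0, 8.5, 4.0], [5.0, 8.5, 4.0]]
`print(gradients)` → prints [5.0, 8.5, 4.0]
`print(grad_refs[0] is grad_refs[1])` → prints True

Answer:
[5.0, 8.5, 4.0]
True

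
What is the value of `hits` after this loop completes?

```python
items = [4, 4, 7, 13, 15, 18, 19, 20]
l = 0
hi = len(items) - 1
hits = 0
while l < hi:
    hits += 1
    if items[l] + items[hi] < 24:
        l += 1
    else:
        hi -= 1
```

Steps to find pair summing to 24
`hits` takes the values: 0 → 1 → 2 → 3 → 4 → 5 → 6 → 7

Answer: 7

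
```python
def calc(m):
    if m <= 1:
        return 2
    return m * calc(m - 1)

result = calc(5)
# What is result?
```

calc(5) = 5 * 4 * 3 * 2 * 2 = 240

Answer: 240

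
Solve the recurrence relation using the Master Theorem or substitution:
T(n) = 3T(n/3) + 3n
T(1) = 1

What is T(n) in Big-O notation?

By Master Theorem: a=3, b=3, f(n)=3n. Since log_3(3) = 1 and f(n) = Θ(n^1), Case 2 applies. T(n) = O(n log n).

Answer: O(n log n)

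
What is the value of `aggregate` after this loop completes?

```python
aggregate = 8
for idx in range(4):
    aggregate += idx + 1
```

Start at 8, add 1 to 4 = 18
`aggregate` takes the values: 8 → 9 → 11 → 14 → 18

Answer: 18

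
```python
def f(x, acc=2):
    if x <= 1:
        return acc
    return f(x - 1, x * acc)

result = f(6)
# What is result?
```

Accumulator trace (n, acc): (6, 2) -> (5, 12) -> (4, 60) -> (3, 240) -> (2, 720) -> (1, 1440) -> return 1440

Answer: 1440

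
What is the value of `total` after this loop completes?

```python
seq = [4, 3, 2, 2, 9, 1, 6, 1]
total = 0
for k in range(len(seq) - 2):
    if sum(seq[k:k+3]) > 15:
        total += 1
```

Count windows with sum > 15
`total` takes the values: 0 → 1

Answer: 1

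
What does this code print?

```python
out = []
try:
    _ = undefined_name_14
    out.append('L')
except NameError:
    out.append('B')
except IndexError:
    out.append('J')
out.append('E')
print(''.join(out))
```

Execution trace: 'B' (except NameError) → 'E' (after the try/except). Output: BE

Answer: BE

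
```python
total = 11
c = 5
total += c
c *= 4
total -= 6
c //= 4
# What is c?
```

Trace:
`total = 11` → total = 11
`c = 5` → c = 5
`total += c` → total = 16
`c *= 4` → c = 20
`total -= 6` → total = 10
`c //= 4` → c = 5
So c = 5

Answer: 5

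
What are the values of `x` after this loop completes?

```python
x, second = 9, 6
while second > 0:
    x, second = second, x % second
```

GCD of 9 and 6
`x` takes the values: 9 → 6 → 3

Answer: 3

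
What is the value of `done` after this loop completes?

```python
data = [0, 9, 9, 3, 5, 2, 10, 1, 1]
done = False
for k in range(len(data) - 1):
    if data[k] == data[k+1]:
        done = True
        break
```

Check consecutive duplicates in [0, 9, 9, 3, 5, 2, 10, 1, 1]
`done` takes the values: False → True

Answer: True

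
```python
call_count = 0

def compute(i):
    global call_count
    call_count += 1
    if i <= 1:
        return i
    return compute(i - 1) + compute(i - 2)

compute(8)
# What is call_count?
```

Calls(i) = 1 + Calls(i-1) + Calls(i-2); Calls(0)=Calls(1)=1. For i=8 this gives 67.

Answer: 67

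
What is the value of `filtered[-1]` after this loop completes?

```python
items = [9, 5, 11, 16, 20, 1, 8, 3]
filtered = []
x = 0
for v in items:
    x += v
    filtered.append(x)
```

Cumulative sum ends at 73
`filtered` takes the values: [] → [9] → [9, 14] → [9, 14, 25] → [9, 14, 25, 41] → [9, 14, 25, 41, 61] → [9, 14, 25, 41, 61, 62] → [9, 14, 25, 41, 61, 62, 70] → [9, 14, 25, 41, 61, 62, 70, 73]
So `filtered[-1]` = 73

Answer: 73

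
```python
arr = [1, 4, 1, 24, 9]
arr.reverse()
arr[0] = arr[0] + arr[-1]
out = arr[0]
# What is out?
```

Trace:
`arr = [1, 4, 1, 24, 9]` → arr = [1, 4, 1, 24, 9]
`arr.reverse()` → arr = [9, 24, 1, 4, 1]
`arr[0] = arr[0] + arr[-1]` → arr = [10, 24, 1, 4, 1]
`out = arr[0]` → out = 10
So out = 10

Answer: 10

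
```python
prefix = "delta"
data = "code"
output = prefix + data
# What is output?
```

Trace:
`prefix = "delta"` → prefix = 'delta'
`data = "code"` → data = 'code'
`output = prefix + data` → output = 'deltacode'
So output = 'deltacode'

Answer: 'deltacode'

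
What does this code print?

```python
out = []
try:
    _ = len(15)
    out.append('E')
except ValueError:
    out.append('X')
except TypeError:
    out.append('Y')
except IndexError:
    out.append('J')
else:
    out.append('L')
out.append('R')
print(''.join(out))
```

Execution trace: 'Y' (except TypeError) → 'R' (after the try/except). Output: YR

Answer: YR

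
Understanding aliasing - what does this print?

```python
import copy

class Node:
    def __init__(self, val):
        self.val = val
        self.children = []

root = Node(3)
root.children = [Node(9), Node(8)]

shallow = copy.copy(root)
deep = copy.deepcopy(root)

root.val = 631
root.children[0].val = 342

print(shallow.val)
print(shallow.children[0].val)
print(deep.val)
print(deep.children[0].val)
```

Key concept: deep copy with custom objects.
Step by step:
`root = Node(3)` → root = Node(val=3, children=[])
`root.children = [Node(9), Node(8)]` → root = Node(val=3, children=[Node(val=9, children=[]), Node(val=8, children=[])])
`shallow = copy.copy(root)` → shallow = Node(val=3, children=[Node(val=9, children=[]), Node(val=8, children=[])])
`deep = copy.deepcopy(root)` → deep = Node(val=3, children=[Node(val=9, children=[]), Node(val=8, children=[])])
`root.val = 631` → root = Node(val=631, children=[Node(val=9, children=[]), Node(val=8, children=[])])
`root.children[0].val = 342` → root = Node(val=631, children=[Node(val=342, children=[]), Node(val=8, children=[])]); shallow = Node(val=3, children=[Node(val=342, children=[]), Node(val=8, children=[])])
`print(shallow.val)` → prints 3
`print(shallow.children[0].val)` → prints 342
`print(deep.val)` → prints 3
`print(deep.children[0].val)` → prints 9

Answer:
3
342
3
9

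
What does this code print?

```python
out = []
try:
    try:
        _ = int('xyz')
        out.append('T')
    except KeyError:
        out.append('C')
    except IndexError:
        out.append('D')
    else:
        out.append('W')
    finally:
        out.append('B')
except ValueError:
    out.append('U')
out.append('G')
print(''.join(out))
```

Execution trace: 'B' (finally) → 'U' (outer except ValueError) → 'G' (after the try/except). Output: BUG

Answer: BUG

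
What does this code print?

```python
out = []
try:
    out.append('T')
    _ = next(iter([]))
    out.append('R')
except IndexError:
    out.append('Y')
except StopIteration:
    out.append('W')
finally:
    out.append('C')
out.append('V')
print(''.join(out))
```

Execution trace: 'T' (try body) → 'W' (except StopIteration) → 'C' (finally) → 'V' (after the try/except). Output: TWCV

Answer: TWCV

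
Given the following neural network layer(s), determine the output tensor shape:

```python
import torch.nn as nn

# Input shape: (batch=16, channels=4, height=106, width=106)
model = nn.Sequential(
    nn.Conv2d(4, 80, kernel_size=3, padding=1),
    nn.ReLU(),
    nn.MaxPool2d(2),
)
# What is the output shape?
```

Input: (16, 4, 106, 106) -> after Conv2d: (16, 80, 106, 106) -> after ReLU: (16, 80, 106, 106) -> Output: (16, 80, 53, 53)

Answer: (16, 80, 53, 53)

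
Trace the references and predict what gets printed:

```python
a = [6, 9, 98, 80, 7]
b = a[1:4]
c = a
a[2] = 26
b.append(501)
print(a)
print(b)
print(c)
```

Key concept: slice vs alias.
Step by step:
`a = [6, 9, 98, 80, 7]` → a = [6, 9, 98, 80, 7]
`b = a[1:4]` → b = [9, 98, 80]
`c = a` → c = [6, 9, 98, 80, 7] (same object as a)
`a[2] = 26` → a = [6, 9, 26, 80, 7] (same object as c); c = [6, 9, 26, 80, 7] (same object as a)
`b.append(501)` → b = [9, 98, 80, 501]
`print(a)` → prints [6, 9, 26, 80, 7]
`print(b)` → prints [9, 98, 80, 501]
`print(c)` → prints [6, 9, 26, 80, 7]

Answer:
[6, 9, 26, 80, 7]
[9, 98, 80, 501]
[6, 9, 26, 80, 7]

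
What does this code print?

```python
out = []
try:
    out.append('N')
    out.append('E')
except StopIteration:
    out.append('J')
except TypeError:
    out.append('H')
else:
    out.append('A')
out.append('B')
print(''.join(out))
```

Execution trace: 'N' (try body) → 'E' (try body, no exception) → 'A' (else) → 'B' (after the try/except). Output: NEAB

Answer: NEAB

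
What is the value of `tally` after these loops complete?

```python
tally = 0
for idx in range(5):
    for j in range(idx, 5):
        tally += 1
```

Upper triangle: 5 + 4 + ... + 1
`tally` takes the values: 0 → 1 → 2 → 3 → 4 → 5 → 6 → 7 → 8 → 9 → 10 → 11 → 12 → 13 → 14 → 15

Answer: 15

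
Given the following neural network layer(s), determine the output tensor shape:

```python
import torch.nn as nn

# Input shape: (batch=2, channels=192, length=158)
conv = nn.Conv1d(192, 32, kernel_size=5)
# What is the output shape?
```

Input: (2, 192, 158) -> Output: (2, 32, 154)

Answer: (2, 32, 154)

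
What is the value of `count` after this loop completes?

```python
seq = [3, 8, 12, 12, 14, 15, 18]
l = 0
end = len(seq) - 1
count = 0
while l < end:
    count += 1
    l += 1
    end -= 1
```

Iterations until pointers meet (list length 7)
`count` takes the values: 0 → 1 → 2 → 3

Answer: 3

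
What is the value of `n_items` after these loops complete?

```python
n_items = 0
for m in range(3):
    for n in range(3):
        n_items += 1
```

3 * 3 = 9
`n_items` takes the values: 0 → 1 → 2 → 3 → 4 → 5 → 6 → 7 → 8 → 9

Answer: 9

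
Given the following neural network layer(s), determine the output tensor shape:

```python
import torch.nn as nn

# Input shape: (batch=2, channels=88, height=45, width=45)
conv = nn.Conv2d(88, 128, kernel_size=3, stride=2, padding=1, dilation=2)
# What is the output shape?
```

Input: (2, 88, 45, 45) -> Output: (2, 128, 22, 22)

Answer: (2, 128, 22, 22)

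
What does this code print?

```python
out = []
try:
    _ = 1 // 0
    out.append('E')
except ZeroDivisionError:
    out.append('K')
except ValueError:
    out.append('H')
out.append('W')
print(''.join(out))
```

Execution trace: 'K' (except ZeroDivisionError) → 'W' (after the try/except). Output: KW

Answer: KW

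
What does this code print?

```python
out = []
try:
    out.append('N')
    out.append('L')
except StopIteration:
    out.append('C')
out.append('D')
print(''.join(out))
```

Execution trace: 'N' (try body) → 'L' (try body, no exception) → 'D' (after the try/except). Output: NLD

Answer: NLD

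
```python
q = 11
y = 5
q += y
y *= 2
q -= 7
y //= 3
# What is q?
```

Trace:
`q = 11` → q = 11
`y = 5` → y = 5
`q += y` → q = 16
`y *= 2` → y = 10
`q -= 7` → q = 9
`y //= 3` → y = 3
So q = 9

Answer: 9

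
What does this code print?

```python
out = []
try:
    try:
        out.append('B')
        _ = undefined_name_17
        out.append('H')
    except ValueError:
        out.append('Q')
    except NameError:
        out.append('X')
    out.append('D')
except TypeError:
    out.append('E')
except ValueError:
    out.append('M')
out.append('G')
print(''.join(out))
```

Execution trace: 'B' (inner try body) → 'X' (inner except NameError) → 'D' (try body, no exception) → 'G' (after the try/except). Output: BXDG

Answer: BXDG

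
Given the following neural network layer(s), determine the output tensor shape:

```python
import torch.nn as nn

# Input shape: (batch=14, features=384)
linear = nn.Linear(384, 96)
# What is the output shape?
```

Input: (14, 384) -> Output: (14, 96)

Answer: (14, 96)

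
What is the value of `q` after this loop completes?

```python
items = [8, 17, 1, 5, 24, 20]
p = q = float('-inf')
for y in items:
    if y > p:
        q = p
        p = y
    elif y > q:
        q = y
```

Second largest (with repeats) in [8, 17, 1, 5, 24, 20]
`q` takes the values: -inf → 8 → 17 → 20

Answer: 20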